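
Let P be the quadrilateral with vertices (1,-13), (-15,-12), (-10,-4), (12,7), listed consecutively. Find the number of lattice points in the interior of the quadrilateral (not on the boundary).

By the shoelace formula, twice the signed area is |[1·(-12) − (-15)·(-13)] + [(-15)·(-4) − (-10)·(-12)] + [(-10)·7 − 12·(-4)] + [12·(-13) − 1·7]| = 452, so the area is 226.
Along each edge there are gcd(|Δx|,|Δy|)+1 lattice points, so counting each shared vertex once the boundary has gcd(16,1) + gcd(5,8) + gcd(22,11) + gcd(11,20) = 1+1+11+1 = 14.
By Pick's theorem A = I + B/2 − 1, so I = 226 − 14/2 + 1 = 220.

220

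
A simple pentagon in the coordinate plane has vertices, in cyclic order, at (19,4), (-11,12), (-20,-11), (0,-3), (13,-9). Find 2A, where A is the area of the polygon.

955

The shoelace formula gives twice the area as |[19·12 − (-11)·4] + [(-11)·(-11) − (-20)·12] + [(-20)·(-3) − 0·(-11)] + [0·(-9) − 13·(-3)] + [13·4 − 19·(-9)]| = 955, so the area is 955/2.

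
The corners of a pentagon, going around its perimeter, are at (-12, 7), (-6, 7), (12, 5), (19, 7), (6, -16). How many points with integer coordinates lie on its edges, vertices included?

The number of boundary lattice points is Σ gcd(|Δx|,|Δy|) = gcd(6,0) + gcd(18,2) + gcd(7,2) + gcd(13,23) + gcd(18,23) = 6+2+1+1+1 = 11.

11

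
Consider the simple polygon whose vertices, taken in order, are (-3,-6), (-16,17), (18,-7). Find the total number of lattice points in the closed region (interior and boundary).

238

Using the shoelace formula, 2A = |((-3)·17 − (-16)·(-6)) + ((-16)·(-7) − 18·17) + (18·(-6) − (-3)·(-7))| = 470, so the area is 235.
Summing gcd(|Δx|,|Δy|) over the edges gives the boundary count: gcd(13,23) + gcd(34,24) + gcd(21,1) = 1+2+1 = 4.
Pick's theorem gives I = A − B/2 + 1 = 235 − 4/2 + 1 = 234, so the closed region contains I + B = 234 + 4 = 238 lattice points.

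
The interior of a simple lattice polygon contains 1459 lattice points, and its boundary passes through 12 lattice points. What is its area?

Pick's theorem states A = I + B/2 − 1, so A = 1459 + 12/2 − 1 = 1464.

1464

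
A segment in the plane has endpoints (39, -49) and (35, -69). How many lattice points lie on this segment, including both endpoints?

The number of lattice points on a segment between lattice points is gcd(|Δx|,|Δy|) + 1 = gcd(4,20) + 1 = 4 + 1 = 5.

5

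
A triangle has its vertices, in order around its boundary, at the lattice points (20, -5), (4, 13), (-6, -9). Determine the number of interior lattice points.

264

By the shoelace formula, twice the signed area is |(20·13 − 4·(-5)) + (4·(-9) − (-6)·13) + ((-6)·(-5) − 20·(-9))| = 532, so the area is 266.
The number of boundary lattice points is Σ gcd(|Δx|,|Δy|) = gcd(16,18) + gcd(10,22) + gcd(26,4) = 2+2+2 = 6.
By Pick's theorem A = I + B/2 − 1, so I = 266 − 6/2 + 1 = 264.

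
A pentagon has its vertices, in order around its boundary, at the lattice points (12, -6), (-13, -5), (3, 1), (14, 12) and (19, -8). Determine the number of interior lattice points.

227

The shoelace formula gives twice the area as |[12·(-5) − (-13)·(-6)] + [(-13)·1 − 3·(-5)] + [3·12 − 14·1] + [14·(-8) − 19·12] + [19·(-6) − 12·(-8)]| = 472, so the area is 236.
The number of boundary lattice points is Σ gcd(|Δx|,|Δy|) = gcd(25,1) + gcd(16,6) + gcd(11,11) + gcd(5,20) + gcd(7,2) = 1+2+11+5+1 = 20.
Pick's theorem gives I = A − B/2 + 1 = 236 − 20/2 + 1 = 227.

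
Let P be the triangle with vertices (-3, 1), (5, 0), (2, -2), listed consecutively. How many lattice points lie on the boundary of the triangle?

3

Summing gcd(|Δx|,|Δy|) over the edges gives the boundary count: gcd(8,1) + gcd(3,2) + gcd(5,3) = 1+1+1 = 3.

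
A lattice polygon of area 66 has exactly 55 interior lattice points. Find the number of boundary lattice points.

Pick's theorem gives A = I + B/2 − 1, so B = 2(A − I + 1) = 2(66 − 55 + 1) = 24.

24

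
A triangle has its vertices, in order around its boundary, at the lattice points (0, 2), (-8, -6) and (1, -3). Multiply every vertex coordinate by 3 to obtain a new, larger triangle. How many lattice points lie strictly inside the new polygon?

199

By the shoelace formula, twice the signed area is |[0·(-6) − (-8)·2] + [(-8)·(-3) − 1·(-6)] + [1·2 − 0·(-3)]| = 48, so the area is 24.
The number of boundary lattice points is Σ gcd(|Δx|,|Δy|) = gcd(8,8) + gcd(9,3) + gcd(1,5) = 8+3+1 = 12.
Scaling by 3 multiplies the area by 3² = 9 (so the new area is 216) and multiplies the boundary lattice-point count by 3, giving 36.
By Pick's theorem, the interior count of the dilated polygon is 216 − 36/2 + 1 = 199.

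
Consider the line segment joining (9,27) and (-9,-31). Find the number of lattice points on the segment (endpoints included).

The number of lattice points on a segment between lattice points is gcd(|Δx|,|Δy|) + 1 = gcd(18,58) + 1 = 2 + 1 = 3.

3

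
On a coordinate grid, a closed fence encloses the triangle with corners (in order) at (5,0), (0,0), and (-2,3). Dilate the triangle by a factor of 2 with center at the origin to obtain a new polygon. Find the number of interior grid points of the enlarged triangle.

Using the shoelace formula, 2A = |(5·0 − 0·0) + (0·3 − (-2)·0) + ((-2)·0 − 5·3)| = 15, so the area is 7.5.
Along each edge there are gcd(|Δx|,|Δy|)+1 lattice points, so counting each shared vertex once the boundary has gcd(5,0) + gcd(2,3) + gcd(7,3) = 5+1+1 = 7.
Scaling by 2 multiplies the area by 2² = 4 (so the new area is 30) and multiplies the boundary lattice-point count by 2, giving 14.
By Pick's theorem, the interior count of the dilated polygon is 30 − 14/2 + 1 = 24.

24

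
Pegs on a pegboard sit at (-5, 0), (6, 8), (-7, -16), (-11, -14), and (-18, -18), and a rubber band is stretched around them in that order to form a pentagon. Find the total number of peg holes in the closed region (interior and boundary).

The shoelace formula gives twice the area as |((-5)·8 − 6·0) + (6·(-16) − (-7)·8) + ((-7)·(-14) − (-11)·(-16)) + ((-11)·(-18) − (-18)·(-14)) + ((-18)·0 − (-5)·(-18))| = 302, so the area is 151.
Summing gcd(|Δx|,|Δy|) over the edges gives the boundary count: gcd(11,8) + gcd(13,24) + gcd(4,2) + gcd(7,4) + gcd(13,18) = 1+1+2+1+1 = 6.
Pick's theorem gives I = A − B/2 + 1 = 151 − 6/2 + 1 = 149, so the closed region contains I + B = 149 + 6 = 155 lattice points.

155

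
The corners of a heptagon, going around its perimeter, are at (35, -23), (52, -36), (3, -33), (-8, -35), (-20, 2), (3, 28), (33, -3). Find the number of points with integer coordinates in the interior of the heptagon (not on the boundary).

The shoelace formula gives twice the area as |(35·(-36) − 52·(-23)) + (52·(-33) − 3·(-36)) + (3·(-35) − (-8)·(-33)) + ((-8)·2 − (-20)·(-35)) + ((-20)·28 − 3·2) + (3·(-3) − 33·28) + (33·(-23) − 35·(-3))| = 4910, so the area is 2455.
Along each edge there are gcd(|Δx|,|Δy|)+1 lattice points, so counting each shared vertex once the boundary has gcd(17,13) + gcd(49,3) + gcd(11,2) + gcd(12,37) + gcd(23,26) + gcd(30,31) + gcd(2,20) = 1+1+1+1+1+1+2 = 8.
Pick's theorem gives I = A − B/2 + 1 = 2455 − 8/2 + 1 = 2452.

2452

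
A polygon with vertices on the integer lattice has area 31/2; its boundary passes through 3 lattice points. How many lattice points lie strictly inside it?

Pick's theorem A = I + B/2 − 1 rearranges to I = A − B/2 + 1 = 31/2 − 3/2 + 1 = 15.

15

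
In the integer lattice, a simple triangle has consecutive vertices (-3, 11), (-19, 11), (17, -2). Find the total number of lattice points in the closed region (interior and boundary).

114

By the shoelace formula, twice the signed area is |[(-3)·11 − (-19)·11] + [(-19)·(-2) − 17·11] + [17·11 − (-3)·(-2)]| = 208, so the area is 104.
The number of boundary lattice points is Σ gcd(|Δx|,|Δy|) = gcd(16,0) + gcd(36,13) + gcd(20,13) = 16+1+1 = 18.
Pick's theorem gives I = A − B/2 + 1 = 104 − 18/2 + 1 = 96, so the closed region contains I + B = 96 + 18 = 114 lattice points.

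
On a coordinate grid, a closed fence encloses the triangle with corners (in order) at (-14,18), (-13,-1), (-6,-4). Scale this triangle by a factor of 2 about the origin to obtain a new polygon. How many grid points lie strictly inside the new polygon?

257

The shoelace formula gives twice the area as |[(-14)·(-1) − (-13)·18] + [(-13)·(-4) − (-6)·(-1)] + [(-6)·18 − (-14)·(-4)]| = 130, so the area is 65.
The number of boundary lattice points is Σ gcd(|Δx|,|Δy|) = gcd(1,19) + gcd(7,3) + gcd(8,22) = 1+1+2 = 4.
Scaling by 2 multiplies the area by 2² = 4 (so the new area is 260) and multiplies the boundary lattice-point count by 2, giving 8.
By Pick's theorem, the interior count of the dilated polygon is 260 − 8/2 + 1 = 257.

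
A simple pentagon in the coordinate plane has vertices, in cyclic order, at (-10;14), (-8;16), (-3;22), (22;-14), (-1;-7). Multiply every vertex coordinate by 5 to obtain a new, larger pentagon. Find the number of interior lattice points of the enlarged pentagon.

10856

The shoelace formula gives twice the area as |((-10)·16 − (-8)·14) + ((-8)·22 − (-3)·16) + ((-3)·(-14) − 22·22) + (22·(-7) − (-1)·(-14)) + ((-1)·14 − (-10)·(-7))| = 870, so the area is 435.
Along each edge there are gcd(|Δx|,|Δy|)+1 lattice points, so counting each shared vertex once the boundary has gcd(2,2) + gcd(5,6) + gcd(25,36) + gcd(23,7) + gcd(9,21) = 2+1+1+1+3 = 8.
Scaling by 5 multiplies the area by 5² = 25 (so the new area is 10875) and multiplies the boundary lattice-point count by 5, giving 40.
By Pick's theorem, the interior count of the dilated polygon is 10875 − 40/2 + 1 = 10856.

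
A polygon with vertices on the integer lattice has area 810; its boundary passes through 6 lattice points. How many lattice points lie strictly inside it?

Pick's theorem A = I + B/2 − 1 rearranges to I = A − B/2 + 1 = 810 − 6/2 + 1 = 808.

808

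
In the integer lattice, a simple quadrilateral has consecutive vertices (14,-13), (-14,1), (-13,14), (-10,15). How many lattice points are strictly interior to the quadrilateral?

The shoelace formula gives twice the area as |(14·1 − (-14)·(-13)) + ((-14)·14 − (-13)·1) + ((-13)·15 − (-10)·14) + ((-10)·(-13) − 14·15)| = 486, so the area is 243.
Summing gcd(|Δx|,|Δy|) over the edges gives the boundary count: gcd(28,14) + gcd(1,13) + gcd(3,1) + gcd(24,28) = 14+1+1+4 = 20.
By Pick's theorem A = I + B/2 − 1, so I = 243 − 20/2 + 1 = 234.

234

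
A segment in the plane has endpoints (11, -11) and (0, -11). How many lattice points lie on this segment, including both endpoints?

12

The number of lattice points on a segment between lattice points is gcd(|Δx|,|Δy|) + 1 = gcd(11,0) + 1 = 11 + 1 = 12.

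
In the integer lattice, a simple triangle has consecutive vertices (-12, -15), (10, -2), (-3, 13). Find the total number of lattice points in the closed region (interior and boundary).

Using the shoelace formula, 2A = |((-12)·(-2) − 10·(-15)) + (10·13 − (-3)·(-2)) + ((-3)·(-15) − (-12)·13)| = 499, so the area is 499/2.
Along each edge there are gcd(|Δx|,|Δy|)+1 lattice points, so counting each shared vertex once the boundary has gcd(22,13) + gcd(13,15) + gcd(9,28) = 1+1+1 = 3.
Pick's theorem gives I = A − B/2 + 1 = 499/2 − 3/2 + 1 = 249, so the closed region contains I + B = 249 + 3 = 252 lattice points.

252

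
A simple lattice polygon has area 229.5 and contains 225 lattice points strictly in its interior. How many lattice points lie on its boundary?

Pick's theorem gives A = I + B/2 − 1, so B = 2(A − I + 1) = 2(229.5 − 225 + 1) = 11.

11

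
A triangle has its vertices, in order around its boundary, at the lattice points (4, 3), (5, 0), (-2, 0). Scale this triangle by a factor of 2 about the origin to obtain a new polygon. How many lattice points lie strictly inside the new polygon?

The shoelace formula gives twice the area as |(4·0 − 5·3) + (5·0 − (-2)·0) + ((-2)·3 − 4·0)| = 21, so the area is 10.5.
Summing gcd(|Δx|,|Δy|) over the edges gives the boundary count: gcd(1,3) + gcd(7,0) + gcd(6,3) = 1+7+3 = 11.
Scaling by 2 multiplies the area by 2² = 4 (so the new area is 42) and multiplies the boundary lattice-point count by 2, giving 22.
By Pick's theorem, the interior count of the dilated polygon is 42 − 22/2 + 1 = 32.

32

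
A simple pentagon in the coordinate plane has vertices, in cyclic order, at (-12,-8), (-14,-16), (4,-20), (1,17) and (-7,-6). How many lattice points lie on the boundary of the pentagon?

7

Summing gcd(|Δx|,|Δy|) over the edges gives the boundary count: gcd(2,8) + gcd(18,4) + gcd(3,37) + gcd(8,23) + gcd(5,2) = 2+2+1+1+1 = 7.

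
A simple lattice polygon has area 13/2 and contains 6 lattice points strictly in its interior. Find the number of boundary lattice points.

3

Pick's theorem gives A = I + B/2 − 1, so B = 2(A − I + 1) = 2(13/2 − 6 + 1) = 3.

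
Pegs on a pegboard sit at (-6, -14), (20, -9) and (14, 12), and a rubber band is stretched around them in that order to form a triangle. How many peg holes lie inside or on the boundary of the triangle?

292

Using the shoelace formula, 2A = |((-6)·(-9) − 20·(-14)) + (20·12 − 14·(-9)) + (14·(-14) − (-6)·12)| = 576, so the area is 288.
The number of boundary lattice points is Σ gcd(|Δx|,|Δy|) = gcd(26,5) + gcd(6,21) + gcd(20,26) = 1+3+2 = 6.
Pick's theorem gives I = A − B/2 + 1 = 288 − 6/2 + 1 = 286, so the closed region contains I + B = 286 + 6 = 292 lattice points.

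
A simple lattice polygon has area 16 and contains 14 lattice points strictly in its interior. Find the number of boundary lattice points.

Pick's theorem gives A = I + B/2 − 1, so B = 2(A − I + 1) = 2(16 − 14 + 1) = 6.

6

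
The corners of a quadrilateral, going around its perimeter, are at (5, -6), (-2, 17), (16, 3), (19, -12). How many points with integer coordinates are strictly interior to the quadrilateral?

251

The shoelace formula gives twice the area as |[5·17 − (-2)·(-6)] + [(-2)·3 − 16·17] + [16·(-12) − 19·3] + [19·(-6) − 5·(-12)]| = 508, so the area is 254.
Along each edge there are gcd(|Δx|,|Δy|)+1 lattice points, so counting each shared vertex once the boundary has gcd(7,23) + gcd(18,14) + gcd(3,15) + gcd(14,6) = 1+2+3+2 = 8.
By Pick's theorem A = I + B/2 − 1, so I = 254 − 8/2 + 1 = 251.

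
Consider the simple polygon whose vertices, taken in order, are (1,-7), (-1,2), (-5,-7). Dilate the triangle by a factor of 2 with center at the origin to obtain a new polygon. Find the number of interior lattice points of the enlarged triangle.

101

By the shoelace formula, twice the signed area is |(1·2 − (-1)·(-7)) + ((-1)·(-7) − (-5)·2) + ((-5)·(-7) − 1·(-7))| = 54, so the area is 27.
Along each edge there are gcd(|Δx|,|Δy|)+1 lattice points, so counting each shared vertex once the boundary has gcd(2,9) + gcd(4,9) + gcd(6,0) = 1+1+6 = 8.
Scaling by 2 multiplies the area by 2² = 4 (so the new area is 108) and multiplies the boundary lattice-point count by 2, giving 16.
By Pick's theorem, the interior count of the dilated polygon is 108 − 16/2 + 1 = 101.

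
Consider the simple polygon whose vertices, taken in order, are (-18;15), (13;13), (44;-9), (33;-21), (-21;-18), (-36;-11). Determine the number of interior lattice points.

By the shoelace formula, twice the signed area is |[(-18)·13 − 13·15] + [13·(-9) − 44·13] + [44·(-21) − 33·(-9)] + [33·(-18) − (-21)·(-21)] + [(-21)·(-11) − (-36)·(-18)] + [(-36)·15 − (-18)·(-11)]| = 3935, so the area is 3935/2.
The number of boundary lattice points is Σ gcd(|Δx|,|Δy|) = gcd(31,2) + gcd(31,22) + gcd(11,12) + gcd(54,3) + gcd(15,7) + gcd(18,26) = 1+1+1+3+1+2 = 9.
By Pick's theorem A = I + B/2 − 1, so I = 3935/2 − 9/2 + 1 = 1964.

1964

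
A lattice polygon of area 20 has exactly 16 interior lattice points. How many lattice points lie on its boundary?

Pick's theorem gives A = I + B/2 − 1, so B = 2(A − I + 1) = 2(20 − 16 + 1) = 10.

10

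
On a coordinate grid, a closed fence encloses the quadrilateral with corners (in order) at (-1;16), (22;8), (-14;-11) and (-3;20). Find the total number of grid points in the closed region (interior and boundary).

By the shoelace formula, twice the signed area is |((-1)·8 − 22·16) + (22·(-11) − (-14)·8) + ((-14)·20 − (-3)·(-11)) + ((-3)·16 − (-1)·20)| = 831, so the area is 415.5.
Along each edge there are gcd(|Δx|,|Δy|)+1 lattice points, so counting each shared vertex once the boundary has gcd(23,8) + gcd(36,19) + gcd(11,31) + gcd(2,4) = 1+1+1+2 = 5.
Pick's theorem gives I = A − B/2 + 1 = 415.5 − 5/2 + 1 = 414, so the closed region contains I + B = 414 + 5 = 419 lattice points.

419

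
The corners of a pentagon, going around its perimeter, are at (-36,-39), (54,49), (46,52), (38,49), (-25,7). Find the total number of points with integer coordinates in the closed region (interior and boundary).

1960

By the shoelace formula, twice the signed area is |((-36)·49 − 54·(-39)) + (54·52 − 46·49) + (46·49 − 38·52) + (38·7 − (-25)·49) + ((-25)·(-39) − (-36)·7)| = 3892, so the area is 1946.
The number of boundary lattice points is Σ gcd(|Δx|,|Δy|) = gcd(90,88) + gcd(8,3) + gcd(8,3) + gcd(63,42) + gcd(11,46) = 2+1+1+21+1 = 26.
Pick's theorem gives I = A − B/2 + 1 = 1946 − 26/2 + 1 = 1934, so the closed region contains I + B = 1934 + 26 = 1960 lattice points.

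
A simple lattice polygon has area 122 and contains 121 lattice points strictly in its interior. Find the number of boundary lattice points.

4

Pick's theorem gives A = I + B/2 − 1, so B = 2(A − I + 1) = 2(122 − 121 + 1) = 4.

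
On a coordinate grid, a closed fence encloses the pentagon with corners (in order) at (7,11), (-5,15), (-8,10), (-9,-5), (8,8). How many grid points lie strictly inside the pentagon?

177

The shoelace formula gives twice the area as |(7·15 − (-5)·11) + ((-5)·10 − (-8)·15) + ((-8)·(-5) − (-9)·10) + ((-9)·8 − 8·(-5)) + (8·11 − 7·8)| = 360, so the area is 180.
Along each edge there are gcd(|Δx|,|Δy|)+1 lattice points, so counting each shared vertex once the boundary has gcd(12,4) + gcd(3,5) + gcd(1,15) + gcd(17,13) + gcd(1,3) = 4+1+1+1+1 = 8.
By Pick's theorem A = I + B/2 − 1, so I = 180 − 8/2 + 1 = 177.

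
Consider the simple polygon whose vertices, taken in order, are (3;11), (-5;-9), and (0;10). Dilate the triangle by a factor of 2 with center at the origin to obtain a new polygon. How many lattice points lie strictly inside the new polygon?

99

The shoelace formula gives twice the area as |(3·(-9) − (-5)·11) + ((-5)·10 − 0·(-9)) + (0·11 − 3·10)| = 52, so the area is 26.
The number of boundary lattice points is Σ gcd(|Δx|,|Δy|) = gcd(8,20) + gcd(5,19) + gcd(3,1) = 4+1+1 = 6.
Scaling by 2 multiplies the area by 2² = 4 (so the new area is 104) and multiplies the boundary lattice-point count by 2, giving 12.
By Pick's theorem, the interior count of the dilated polygon is 104 − 12/2 + 1 = 99.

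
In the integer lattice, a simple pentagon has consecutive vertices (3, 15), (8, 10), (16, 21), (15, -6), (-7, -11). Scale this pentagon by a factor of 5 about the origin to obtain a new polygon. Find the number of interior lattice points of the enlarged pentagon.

9626

The shoelace formula gives twice the area as |(3·10 − 8·15) + (8·21 − 16·10) + (16·(-6) − 15·21) + (15·(-11) − (-7)·(-6)) + ((-7)·15 − 3·(-11))| = 772, so the area is 386.
The number of boundary lattice points is Σ gcd(|Δx|,|Δy|) = gcd(5,5) + gcd(8,11) + gcd(1,27) + gcd(22,5) + gcd(10,26) = 5+1+1+1+2 = 10.
Scaling by 5 multiplies the area by 5² = 25 (so the new area is 9650) and multiplies the boundary lattice-point count by 5, giving 50.
By Pick's theorem, the interior count of the dilated polygon is 9650 − 50/2 + 1 = 9626.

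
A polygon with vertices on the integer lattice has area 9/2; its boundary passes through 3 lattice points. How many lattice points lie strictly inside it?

4

From Pick's theorem, I = A − B/2 + 1 = 9/2 − 3/2 + 1 = 4.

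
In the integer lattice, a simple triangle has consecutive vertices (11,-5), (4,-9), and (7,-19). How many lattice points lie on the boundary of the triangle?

Summing gcd(|Δx|,|Δy|) over the edges gives the boundary count: gcd(7,4) + gcd(3,10) + gcd(4,14) = 1+1+2 = 4.

4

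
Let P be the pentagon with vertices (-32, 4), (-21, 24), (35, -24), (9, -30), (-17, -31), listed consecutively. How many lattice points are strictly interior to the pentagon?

By the shoelace formula, twice the signed area is |[(-32)·24 − (-21)·4] + [(-21)·(-24) − 35·24] + [35·(-30) − 9·(-24)] + [9·(-31) − (-17)·(-30)] + [(-17)·4 − (-32)·(-31)]| = 3703, so the area is 1851.5.
The number of boundary lattice points is Σ gcd(|Δx|,|Δy|) = gcd(11,20) + gcd(56,48) + gcd(26,6) + gcd(26,1) + gcd(15,35) = 1+8+2+1+5 = 17.
Pick's theorem gives I = A − B/2 + 1 = 1851.5 − 17/2 + 1 = 1844.

1844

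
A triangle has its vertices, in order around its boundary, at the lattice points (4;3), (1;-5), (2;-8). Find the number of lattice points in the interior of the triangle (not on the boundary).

Using the shoelace formula, 2A = |[4·(-5) − 1·3] + [1·(-8) − 2·(-5)] + [2·3 − 4·(-8)]| = 17, so the area is 17/2.
Summing gcd(|Δx|,|Δy|) over the edges gives the boundary count: gcd(3,8) + gcd(1,3) + gcd(2,11) = 1+1+1 = 3.
Pick's theorem gives I = A − B/2 + 1 = 17/2 − 3/2 + 1 = 8.

8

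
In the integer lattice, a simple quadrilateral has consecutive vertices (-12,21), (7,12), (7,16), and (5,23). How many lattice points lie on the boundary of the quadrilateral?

7

Along each edge there are gcd(|Δx|,|Δy|)+1 lattice points, so counting each shared vertex once the boundary has gcd(19,9) + gcd(0,4) + gcd(2,7) + gcd(17,2) = 1+4+1+1 = 7.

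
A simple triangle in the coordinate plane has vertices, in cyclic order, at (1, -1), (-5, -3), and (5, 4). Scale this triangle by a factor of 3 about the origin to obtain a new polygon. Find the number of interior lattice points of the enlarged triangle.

By the shoelace formula, twice the signed area is |[1·(-3) − (-5)·(-1)] + [(-5)·4 − 5·(-3)] + [5·(-1) − 1·4]| = 22, so the area is 11.
Summing gcd(|Δx|,|Δy|) over the edges gives the boundary count: gcd(6,2) + gcd(10,7) + gcd(4,5) = 2+1+1 = 4.
Scaling by 3 multiplies the area by 3² = 9 (so the new area is 99) and multiplies the boundary lattice-point count by 3, giving 12.
By Pick's theorem, the interior count of the dilated polygon is 99 − 12/2 + 1 = 94.

94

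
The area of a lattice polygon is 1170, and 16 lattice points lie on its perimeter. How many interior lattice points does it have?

1163

Pick's theorem A = I + B/2 − 1 rearranges to I = A − B/2 + 1 = 1170 − 16/2 + 1 = 1163.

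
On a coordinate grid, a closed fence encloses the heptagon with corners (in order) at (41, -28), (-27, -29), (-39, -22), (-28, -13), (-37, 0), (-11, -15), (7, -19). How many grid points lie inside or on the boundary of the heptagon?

815

By the shoelace formula, twice the signed area is |(41·(-29) − (-27)·(-28)) + ((-27)·(-22) − (-39)·(-29)) + ((-39)·(-13) − (-28)·(-22)) + ((-28)·0 − (-37)·(-13)) + ((-37)·(-15) − (-11)·0) + ((-11)·(-19) − 7·(-15)) + (7·(-28) − 41·(-19))| = 1620, so the area is 810.
The number of boundary lattice points is Σ gcd(|Δx|,|Δy|) = gcd(68,1) + gcd(12,7) + gcd(11,9) + gcd(9,13) + gcd(26,15) + gcd(18,4) + gcd(34,9) = 1+1+1+1+1+2+1 = 8.
Pick's theorem gives I = A − B/2 + 1 = 810 − 8/2 + 1 = 807, so the closed region contains I + B = 807 + 8 = 815 lattice points.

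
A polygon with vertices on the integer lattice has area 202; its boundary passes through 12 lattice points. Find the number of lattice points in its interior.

197

Pick's theorem A = I + B/2 − 1 rearranges to I = A − B/2 + 1 = 202 − 12/2 + 1 = 197.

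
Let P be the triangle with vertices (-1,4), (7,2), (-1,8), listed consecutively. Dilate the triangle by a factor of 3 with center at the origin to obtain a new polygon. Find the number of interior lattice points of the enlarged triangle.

133

Using the shoelace formula, 2A = |[(-1)·2 − 7·4] + [7·8 − (-1)·2] + [(-1)·4 − (-1)·8]| = 32, so the area is 16.
The number of boundary lattice points is Σ gcd(|Δx|,|Δy|) = gcd(8,2) + gcd(8,6) + gcd(0,4) = 2+2+4 = 8.
Scaling by 3 multiplies the area by 3² = 9 (so the new area is 144) and multiplies the boundary lattice-point count by 3, giving 24.
By Pick's theorem, the interior count of the dilated polygon is 144 − 24/2 + 1 = 133.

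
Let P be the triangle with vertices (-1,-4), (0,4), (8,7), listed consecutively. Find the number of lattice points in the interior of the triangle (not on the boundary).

Using the shoelace formula, 2A = |[(-1)·4 − 0·(-4)] + [0·7 − 8·4] + [8·(-4) − (-1)·7]| = 61, so the area is 30.5.
Summing gcd(|Δx|,|Δy|) over the edges gives the boundary count: gcd(1,8) + gcd(8,3) + gcd(9,11) = 1+1+1 = 3.
By Pick's theorem A = I + B/2 − 1, so I = 30.5 − 3/2 + 1 = 30.

30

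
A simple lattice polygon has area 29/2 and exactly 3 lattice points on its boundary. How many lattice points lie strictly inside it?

Pick's theorem A = I + B/2 − 1 rearranges to I = A − B/2 + 1 = 29/2 − 3/2 + 1 = 14.

14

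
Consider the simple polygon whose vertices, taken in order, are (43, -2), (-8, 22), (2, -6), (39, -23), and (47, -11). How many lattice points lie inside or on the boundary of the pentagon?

1083

By the shoelace formula, twice the signed area is |(43·22 − (-8)·(-2)) + ((-8)·(-6) − 2·22) + (2·(-23) − 39·(-6)) + (39·(-11) − 47·(-23)) + (47·(-2) − 43·(-11))| = 2153, so the area is 1076.5.
Along each edge there are gcd(|Δx|,|Δy|)+1 lattice points, so counting each shared vertex once the boundary has gcd(51,24) + gcd(10,28) + gcd(37,17) + gcd(8,12) + gcd(4,9) = 3+2+1+4+1 = 11.
Pick's theorem gives I = A − B/2 + 1 = 1076.5 − 11/2 + 1 = 1072, so the closed region contains I + B = 1072 + 11 = 1083 lattice points.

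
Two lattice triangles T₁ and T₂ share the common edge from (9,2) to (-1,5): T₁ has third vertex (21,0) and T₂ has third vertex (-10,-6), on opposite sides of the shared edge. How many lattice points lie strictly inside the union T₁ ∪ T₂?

75

The union is the simple quadrilateral with vertices (9,2), (21,0), (-1,5), (-10,-6) in order.
By the shoelace formula, twice the signed area is |(9·0 − 21·2) + (21·5 − (-1)·0) + ((-1)·(-6) − (-10)·5) + ((-10)·2 − 9·(-6))| = 153, so the area is 153/2.
Along each edge there are gcd(|Δx|,|Δy|)+1 lattice points, so counting each shared vertex once the boundary has gcd(12,2) + gcd(22,5) + gcd(9,11) + gcd(19,8) = 2+1+1+1 = 5.
By Pick's theorem I = A − B/2 + 1 = 153/2 − 5/2 + 1 = 75.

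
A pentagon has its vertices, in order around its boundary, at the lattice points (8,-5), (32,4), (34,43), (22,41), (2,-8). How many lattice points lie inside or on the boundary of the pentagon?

Using the shoelace formula, 2A = |(8·4 − 32·(-5)) + (32·43 − 34·4) + (34·41 − 22·43) + (22·(-8) − 2·41) + (2·(-5) − 8·(-8))| = 1676, so the area is 838.
Summing gcd(|Δx|,|Δy|) over the edges gives the boundary count: gcd(24,9) + gcd(2,39) + gcd(12,2) + gcd(20,49) + gcd(6,3) = 3+1+2+1+3 = 10.
Pick's theorem gives I = A − B/2 + 1 = 838 − 10/2 + 1 = 834, so the closed region contains I + B = 834 + 10 = 844 lattice points.

844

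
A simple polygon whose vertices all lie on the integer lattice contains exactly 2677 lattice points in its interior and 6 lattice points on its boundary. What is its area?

2679

By Pick's theorem, A = I + B/2 − 1 = 2677 + 6/2 − 1 = 2679.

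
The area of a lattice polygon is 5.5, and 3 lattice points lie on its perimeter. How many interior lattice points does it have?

5

Pick's theorem A = I + B/2 − 1 rearranges to I = A − B/2 + 1 = 5.5 − 3/2 + 1 = 5.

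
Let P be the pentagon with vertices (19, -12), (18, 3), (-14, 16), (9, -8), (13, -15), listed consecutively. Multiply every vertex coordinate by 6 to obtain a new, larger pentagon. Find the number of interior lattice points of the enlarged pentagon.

12022

By the shoelace formula, twice the signed area is |[19·3 − 18·(-12)] + [18·16 − (-14)·3] + [(-14)·(-8) − 9·16] + [9·(-15) − 13·(-8)] + [13·(-12) − 19·(-15)]| = 669, so the area is 669/2.
Summing gcd(|Δx|,|Δy|) over the edges gives the boundary count: gcd(1,15) + gcd(32,13) + gcd(23,24) + gcd(4,7) + gcd(6,3) = 1+1+1+1+3 = 7.
Scaling by 6 multiplies the area by 6² = 36 (so the new area is 12042) and multiplies the boundary lattice-point count by 6, giving 42.
By Pick's theorem, the interior count of the dilated polygon is 12042 − 42/2 + 1 = 12022.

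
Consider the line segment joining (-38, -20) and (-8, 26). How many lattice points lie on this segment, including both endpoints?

3

The number of lattice points on a segment between lattice points is gcd(|Δx|,|Δy|) + 1 = gcd(30,46) + 1 = 2 + 1 = 3.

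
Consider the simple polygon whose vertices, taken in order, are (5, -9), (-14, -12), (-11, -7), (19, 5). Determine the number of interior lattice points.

159

By the shoelace formula, twice the signed area is |(5·(-12) − (-14)·(-9)) + ((-14)·(-7) − (-11)·(-12)) + ((-11)·5 − 19·(-7)) + (19·(-9) − 5·5)| = 338, so the area is 169.
Summing gcd(|Δx|,|Δy|) over the edges gives the boundary count: gcd(19,3) + gcd(3,5) + gcd(30,12) + gcd(14,14) = 1+1+6+14 = 22.
By Pick's theorem A = I + B/2 − 1, so I = 169 − 22/2 + 1 = 159.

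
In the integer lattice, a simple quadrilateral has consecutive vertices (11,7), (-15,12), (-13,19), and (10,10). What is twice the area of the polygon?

Using the shoelace formula, 2A = |(11·12 − (-15)·7) + ((-15)·19 − (-13)·12) + ((-13)·10 − 10·19) + (10·7 − 11·10)| = 252, so the area is 126.

252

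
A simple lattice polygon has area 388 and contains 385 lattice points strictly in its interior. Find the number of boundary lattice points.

8

Pick's theorem gives A = I + B/2 − 1, so B = 2(A − I + 1) = 2(388 − 385 + 1) = 8.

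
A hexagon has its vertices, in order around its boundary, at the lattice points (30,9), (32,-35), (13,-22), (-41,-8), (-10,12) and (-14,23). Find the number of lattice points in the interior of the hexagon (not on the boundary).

2018

Using the shoelace formula, 2A = |(30·(-35) − 32·9) + (32·(-22) − 13·(-35)) + (13·(-8) − (-41)·(-22)) + ((-41)·12 − (-10)·(-8)) + ((-10)·23 − (-14)·12) + ((-14)·9 − 30·23)| = 4043, so the area is 4043/2.
Along each edge there are gcd(|Δx|,|Δy|)+1 lattice points, so counting each shared vertex once the boundary has gcd(2,44) + gcd(19,13) + gcd(54,14) + gcd(31,20) + gcd(4,11) + gcd(44,14) = 2+1+2+1+1+2 = 9.
By Pick's theorem A = I + B/2 − 1, so I = 4043/2 − 9/2 + 1 = 2018.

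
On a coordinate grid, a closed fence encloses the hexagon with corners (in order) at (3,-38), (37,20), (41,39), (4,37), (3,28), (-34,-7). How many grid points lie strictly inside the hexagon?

The shoelace formula gives twice the area as |(3·20 − 37·(-38)) + (37·39 − 41·20) + (41·37 − 4·39) + (4·28 − 3·37) + (3·(-7) − (-34)·28) + ((-34)·(-38) − 3·(-7))| = 5695, so the area is 2847.5.
Along each edge there are gcd(|Δx|,|Δy|)+1 lattice points, so counting each shared vertex once the boundary has gcd(34,58) + gcd(4,19) + gcd(37,2) + gcd(1,9) + gcd(37,35) + gcd(37,31) = 2+1+1+1+1+1 = 7.
Pick's theorem gives I = A − B/2 + 1 = 2847.5 − 7/2 + 1 = 2845.

2845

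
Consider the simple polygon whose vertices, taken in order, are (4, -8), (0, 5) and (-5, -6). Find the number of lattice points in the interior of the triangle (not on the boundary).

54

The shoelace formula gives twice the area as |[4·5 − 0·(-8)] + [0·(-6) − (-5)·5] + [(-5)·(-8) − 4·(-6)]| = 109, so the area is 109/2.
Along each edge there are gcd(|Δx|,|Δy|)+1 lattice points, so counting each shared vertex once the boundary has gcd(4,13) + gcd(5,11) + gcd(9,2) = 1+1+1 = 3.
By Pick's theorem A = I + B/2 − 1, so I = 109/2 − 3/2 + 1 = 54.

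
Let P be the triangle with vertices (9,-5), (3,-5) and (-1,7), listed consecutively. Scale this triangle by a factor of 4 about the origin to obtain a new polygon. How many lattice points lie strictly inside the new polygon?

Using the shoelace formula, 2A = |[9·(-5) − 3·(-5)] + [3·7 − (-1)·(-5)] + [(-1)·(-5) − 9·7]| = 72, so the area is 36.
Along each edge there are gcd(|Δx|,|Δy|)+1 lattice points, so counting each shared vertex once the boundary has gcd(6,0) + gcd(4,12) + gcd(10,12) = 6+4+2 = 12.
Scaling by 4 multiplies the area by 4² = 16 (so the new area is 576) and multiplies the boundary lattice-point count by 4, giving 48.
By Pick's theorem, the interior count of the dilated polygon is 576 − 48/2 + 1 = 553.

553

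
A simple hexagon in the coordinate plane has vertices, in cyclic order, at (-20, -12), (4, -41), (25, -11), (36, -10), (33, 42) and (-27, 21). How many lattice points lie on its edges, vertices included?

10

Summing gcd(|Δx|,|Δy|) over the edges gives the boundary count: gcd(24,29) + gcd(21,30) + gcd(11,1) + gcd(3,52) + gcd(60,21) + gcd(7,33) = 1+3+1+1+3+1 = 10.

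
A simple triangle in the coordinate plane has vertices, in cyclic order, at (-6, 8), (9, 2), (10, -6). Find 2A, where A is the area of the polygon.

Using the shoelace formula, 2A = |((-6)·2 − 9·8) + (9·(-6) − 10·2) + (10·8 − (-6)·(-6))| = 114, so the area is 57.

114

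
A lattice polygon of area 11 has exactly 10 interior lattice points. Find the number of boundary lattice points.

Pick's theorem gives A = I + B/2 − 1, so B = 2(A − I + 1) = 2(11 − 10 + 1) = 4.

4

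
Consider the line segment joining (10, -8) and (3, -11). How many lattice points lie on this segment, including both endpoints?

2

The number of lattice points on a segment between lattice points is gcd(|Δx|,|Δy|) + 1 = gcd(7,3) + 1 = 1 + 1 = 2.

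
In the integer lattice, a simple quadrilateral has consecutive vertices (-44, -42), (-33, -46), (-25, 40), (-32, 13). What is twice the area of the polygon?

Using the shoelace formula, 2A = |((-44)·(-46) − (-33)·(-42)) + ((-33)·40 − (-25)·(-46)) + ((-25)·13 − (-32)·40) + ((-32)·(-42) − (-44)·13)| = 1039, so the area is 1039/2.

1039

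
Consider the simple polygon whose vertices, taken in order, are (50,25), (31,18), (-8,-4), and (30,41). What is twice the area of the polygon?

The shoelace formula gives twice the area as |[50·18 − 31·25] + [31·(-4) − (-8)·18] + [(-8)·41 − 30·(-4)] + [30·25 − 50·41]| = 1363, so the area is 1363/2.

1363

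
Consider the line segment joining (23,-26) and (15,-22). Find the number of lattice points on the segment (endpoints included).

5

The number of lattice points on a segment between lattice points is gcd(|Δx|,|Δy|) + 1 = gcd(8,4) + 1 = 4 + 1 = 5.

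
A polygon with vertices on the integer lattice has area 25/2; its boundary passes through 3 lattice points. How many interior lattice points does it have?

From Pick's theorem, I = A − B/2 + 1 = 25/2 − 3/2 + 1 = 12.

12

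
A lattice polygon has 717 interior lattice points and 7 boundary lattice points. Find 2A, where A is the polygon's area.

Pick's theorem states A = I + B/2 − 1, so A = 717 + 7/2 − 1 = 1439/2.
Hence 2A = 1439.

1439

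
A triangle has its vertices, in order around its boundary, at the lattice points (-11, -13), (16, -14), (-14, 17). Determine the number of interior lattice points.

By the shoelace formula, twice the signed area is |[(-11)·(-14) − 16·(-13)] + [16·17 − (-14)·(-14)] + [(-14)·(-13) − (-11)·17]| = 807, so the area is 403.5.
Summing gcd(|Δx|,|Δy|) over the edges gives the boundary count: gcd(27,1) + gcd(30,31) + gcd(3,30) = 1+1+3 = 5.
Pick's theorem gives I = A − B/2 + 1 = 403.5 − 5/2 + 1 = 402.

402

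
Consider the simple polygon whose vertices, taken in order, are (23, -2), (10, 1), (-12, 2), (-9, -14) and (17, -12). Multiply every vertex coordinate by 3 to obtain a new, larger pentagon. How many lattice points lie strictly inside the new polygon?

3811

By the shoelace formula, twice the signed area is |[23·1 − 10·(-2)] + [10·2 − (-12)·1] + [(-12)·(-14) − (-9)·2] + [(-9)·(-12) − 17·(-14)] + [17·(-2) − 23·(-12)]| = 849, so the area is 849/2.
Along each edge there are gcd(|Δx|,|Δy|)+1 lattice points, so counting each shared vertex once the boundary has gcd(13,3) + gcd(22,1) + gcd(3,16) + gcd(26,2) + gcd(6,10) = 1+1+1+2+2 = 7.
Scaling by 3 multiplies the area by 3² = 9 (so the new area is 7641/2) and multiplies the boundary lattice-point count by 3, giving 21.
By Pick's theorem, the interior count of the dilated polygon is 7641/2 − 21/2 + 1 = 3811.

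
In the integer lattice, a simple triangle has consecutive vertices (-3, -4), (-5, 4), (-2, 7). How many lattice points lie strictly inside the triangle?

13

Using the shoelace formula, 2A = |((-3)·4 − (-5)·(-4)) + ((-5)·7 − (-2)·4) + ((-2)·(-4) − (-3)·7)| = 30, so the area is 15.
Summing gcd(|Δx|,|Δy|) over the edges gives the boundary count: gcd(2,8) + gcd(3,3) + gcd(1,11) = 2+3+1 = 6.
By Pick's theorem A = I + B/2 − 1, so I = 15 − 6/2 + 1 = 13.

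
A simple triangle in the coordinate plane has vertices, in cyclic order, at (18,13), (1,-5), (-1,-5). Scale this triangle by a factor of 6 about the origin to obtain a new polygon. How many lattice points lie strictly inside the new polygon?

637

The shoelace formula gives twice the area as |(18·(-5) − 1·13) + (1·(-5) − (-1)·(-5)) + ((-1)·13 − 18·(-5))| = 36, so the area is 18.
Along each edge there are gcd(|Δx|,|Δy|)+1 lattice points, so counting each shared vertex once the boundary has gcd(17,18) + gcd(2,0) + gcd(19,18) = 1+2+1 = 4.
Scaling by 6 multiplies the area by 6² = 36 (so the new area is 648) and multiplies the boundary lattice-point count by 6, giving 24.
By Pick's theorem, the interior count of the dilated polygon is 648 − 24/2 + 1 = 637.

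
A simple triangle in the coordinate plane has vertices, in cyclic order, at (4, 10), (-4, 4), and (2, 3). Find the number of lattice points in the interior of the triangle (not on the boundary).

By the shoelace formula, twice the signed area is |(4·4 − (-4)·10) + ((-4)·3 − 2·4) + (2·10 − 4·3)| = 44, so the area is 22.
Summing gcd(|Δx|,|Δy|) over the edges gives the boundary count: gcd(8,6) + gcd(6,1) + gcd(2,7) = 2+1+1 = 4.
By Pick's theorem A = I + B/2 − 1, so I = 22 − 4/2 + 1 = 21.

21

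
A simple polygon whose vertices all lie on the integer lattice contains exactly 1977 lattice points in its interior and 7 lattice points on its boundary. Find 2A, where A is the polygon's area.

By Pick's theorem, A = I + B/2 − 1 = 1977 + 7/2 − 1 = 3959/2.
Hence 2A = 3959.

3959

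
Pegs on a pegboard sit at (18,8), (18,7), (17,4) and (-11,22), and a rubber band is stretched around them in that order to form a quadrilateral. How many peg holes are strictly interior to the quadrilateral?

64

By the shoelace formula, twice the signed area is |[18·7 − 18·8] + [18·4 − 17·7] + [17·22 − (-11)·4] + [(-11)·8 − 18·22]| = 131, so the area is 65.5.
The number of boundary lattice points is Σ gcd(|Δx|,|Δy|) = gcd(0,1) + gcd(1,3) + gcd(28,18) + gcd(29,14) = 1+1+2+1 = 5.
Pick's theorem gives I = A − B/2 + 1 = 65.5 − 5/2 + 1 = 64.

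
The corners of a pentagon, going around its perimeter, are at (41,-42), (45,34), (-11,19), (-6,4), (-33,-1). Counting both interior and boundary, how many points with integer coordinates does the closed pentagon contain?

3081

The shoelace formula gives twice the area as |(41·34 − 45·(-42)) + (45·19 − (-11)·34) + ((-11)·4 − (-6)·19) + ((-6)·(-1) − (-33)·4) + ((-33)·(-42) − 41·(-1))| = 6148, so the area is 3074.
The number of boundary lattice points is Σ gcd(|Δx|,|Δy|) = gcd(4,76) + gcd(56,15) + gcd(5,15) + gcd(27,5) + gcd(74,41) = 4+1+5+1+1 = 12.
Pick's theorem gives I = A − B/2 + 1 = 3074 − 12/2 + 1 = 3069, so the closed region contains I + B = 3069 + 12 = 3081 lattice points.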